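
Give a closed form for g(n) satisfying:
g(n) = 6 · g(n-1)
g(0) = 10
Pure geometric recurrence with ratio 6.
By induction g(n) = g(0) · (6)^n = 10 \cdot 6^{n}.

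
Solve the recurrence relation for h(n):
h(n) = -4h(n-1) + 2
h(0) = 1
First-order linear non-homogeneous.
Homogeneous solution: h_h(n) = A·(-4)^n.
Try constant particular solution h_p = K: K = -4K + 2 ⇒ K = \frac{2}{5}.
General: h(n) = A·(-4)^n + \frac{2}{5}.
Apply h(0) = 1: A + \frac{2}{5} = 1 ⇒ A = \frac{3}{5}.
So h(n) = \frac{3 \left(-4\right)^{n}}{5} + \frac{2}{5}.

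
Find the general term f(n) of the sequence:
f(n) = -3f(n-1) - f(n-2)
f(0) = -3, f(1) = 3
Characteristic equation: x² + 3x + 1 = 0.
Discriminant Δ = (-3)² + 4·(-1) = 5.
Roots r₁,₂ = (-3 ± √5)/2, so r₁ = - \frac{3}{2} + \frac{\sqrt{5}}{2}, r₂ = - \frac{3}{2} - \frac{\sqrt{5}}{2}.
General solution: f(n) = A·r₁^n + B·r₂^n.
From the initial conditions, A + B = -3 and r₁A + r₂B = 3.
Since r₁ - r₂ = √5: A = (3 - (-3)r₂)/√5 = - \frac{3}{2} - \frac{3 \sqrt{5}}{10}, and B = -3 - A = - \frac{3}{2} + \frac{3 \sqrt{5}}{10}.
So f(n) = \left(- \frac{3}{2} - \frac{3 \sqrt{5}}{10}\right)\left(- \frac{3}{2} + \frac{\sqrt{5}}{2}\right)^n + \left(- \frac{3}{2} + \frac{3 \sqrt{5}}{10}\right)\left(- \frac{3}{2} - \frac{\sqrt{5}}{2}\right)^n.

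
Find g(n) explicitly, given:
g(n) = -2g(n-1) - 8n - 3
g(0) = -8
First-order linear with linear forcing.
Homogeneous solution: g_h(n) = A·(-2)^n.
Try particular g_p(n) = pn + q. Substituting:
  pn + q = -2(p(n-1) + q) - 8n - 3.
Matching the n-coefficient: p = -2p - 8 ⇒ p = - \frac{8}{3}.
Matching constants: q = 2p - 2q - 3 ⇒ q = - \frac{25}{9}.
General: g(n) = A·(-2)^n - \frac{8 n}{3} - \frac{25}{9}.
Apply g(0) = -8: A - \frac{25}{9} = -8 ⇒ A = - \frac{47}{9}.
So g(n) = - \frac{47 \left(-2\right)^{n}}{9} - \frac{8 n}{3} - \frac{25}{9}.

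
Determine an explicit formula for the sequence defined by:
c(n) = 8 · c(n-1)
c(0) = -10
Pure geometric recurrence with ratio 8.
By induction c(n) = c(0) · (8)^n = - 10 \cdot 8^{n}.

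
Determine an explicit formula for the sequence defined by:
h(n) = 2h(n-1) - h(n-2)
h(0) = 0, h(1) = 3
Characteristic equation: x² - 2x + 1 = 0, which is (x - (1))².
Repeated root r = 1.
General solution: h(n) = (A + Bn)·(1)^n.
From h(0) = 0: A = 0.
From h(1) = 3: (A + B)·(1) = 3 ⇒ B = 3.
So h(n) = \left(3 n\right) \cdot (1)^n.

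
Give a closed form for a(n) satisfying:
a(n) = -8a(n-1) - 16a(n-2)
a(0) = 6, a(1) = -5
Characteristic equation: x² + 8x + 16 = 0, which is (x - (-4))².
Repeated root r = -4.
General solution: a(n) = (A + Bn)·(-4)^n.
From a(0) = 6: A = 6.
From a(1) = -5: (A + B)·(-4) = -5 ⇒ B = - \frac{19}{4}.
So a(n) = \left(6 - \frac{19 n}{4}\right) \cdot (-4)^n.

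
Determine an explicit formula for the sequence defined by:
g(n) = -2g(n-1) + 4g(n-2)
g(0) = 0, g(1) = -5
Characteristic equation: x² + 2x - 4 = 0.
Discriminant Δ = (-2)² + 4·(4) = 20.
Roots r₁,₂ = (-2 ± √20)/2, so r₁ = -1 + \sqrt{5}, r₂ = - \sqrt{5} - 1.
General solution: g(n) = A·r₁^n + B·r₂^n.
From the initial conditions, A + B = 0 and r₁A + r₂B = -5.
Since r₁ - r₂ = √20: A = (-5 - (0)r₂)/√20 = - \frac{\sqrt{5}}{2}, and B = 0 - A = \frac{\sqrt{5}}{2}.
So g(n) = \left(- \frac{\sqrt{5}}{2}\right)\left(-1 + \sqrt{5}\right)^n + \left(\frac{\sqrt{5}}{2}\right)\left(- \sqrt{5} - 1\right)^n.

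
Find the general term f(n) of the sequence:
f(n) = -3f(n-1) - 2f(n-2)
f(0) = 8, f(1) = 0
Characteristic equation: x² + 3x + 2 = 0, which factors as (x - (-2))(x - (-1)) = 0.
Roots r₁ = -2, r₂ = -1 (distinct).
General solution: f(n) = A·(-2)^n + B·(-1)^n.
From f(0) = 8: A + B = 8.
From f(1) = 0: -2A - B = 0.
Solving: A = -8, B = 16.
So f(n) = 16 \left(-1\right)^{n} - 8 \left(-2\right)^{n}.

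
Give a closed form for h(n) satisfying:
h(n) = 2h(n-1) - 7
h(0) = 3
First-order linear non-homogeneous.
Homogeneous solution: h_h(n) = A·(2)^n.
Try constant particular solution h_p = K: K = 2K - 7 ⇒ K = 7.
General: h(n) = A·(2)^n + 7.
Apply h(0) = 3: A + 7 = 3 ⇒ A = -4.
So h(n) = 7 - 4 \cdot 2^{n}.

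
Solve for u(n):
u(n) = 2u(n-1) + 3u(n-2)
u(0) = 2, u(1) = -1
Characteristic equation: x² - 2x - 3 = 0, which factors as (x - (3))(x - (-1)) = 0.
Roots r₁ = 3, r₂ = -1 (distinct).
General solution: u(n) = A·(3)^n + B·(-1)^n.
From u(0) = 2: A + B = 2.
From u(1) = -1: 3A - B = -1.
Solving: A = \frac{1}{4}, B = \frac{7}{4}.
So u(n) = \frac{7 \left(-1\right)^{n}}{4} + \frac{3^{n}}{4}.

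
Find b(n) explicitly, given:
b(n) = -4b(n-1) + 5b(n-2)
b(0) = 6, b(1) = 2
Characteristic equation: x² + 4x - 5 = 0, which factors as (x - (-5))(x - (1)) = 0.
Roots r₁ = -5, r₂ = 1 (distinct).
General solution: b(n) = A·(-5)^n + B·(1)^n.
From b(0) = 6: A + B = 6.
From b(1) = 2: -5A + B = 2.
Solving: A = \frac{2}{3}, B = \frac{16}{3}.
So b(n) = \frac{2 \left(-5\right)^{n}}{3} + \frac{16}{3}.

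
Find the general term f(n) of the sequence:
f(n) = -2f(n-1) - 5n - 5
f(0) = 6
First-order linear with linear forcing.
Homogeneous solution: f_h(n) = A·(-2)^n.
Try particular f_p(n) = pn + q. Substituting:
  pn + q = -2(p(n-1) + q) - 5n - 5.
Matching the n-coefficient: p = -2p - 5 ⇒ p = - \frac{5}{3}.
Matching constants: q = 2p - 2q - 5 ⇒ q = - \frac{25}{9}.
General: f(n) = A·(-2)^n - \frac{5 n}{3} - \frac{25}{9}.
Apply f(0) = 6: A - \frac{25}{9} = 6 ⇒ A = \frac{79}{9}.
So f(n) = \frac{79 \left(-2\right)^{n}}{9} - \frac{5 n}{3} - \frac{25}{9}.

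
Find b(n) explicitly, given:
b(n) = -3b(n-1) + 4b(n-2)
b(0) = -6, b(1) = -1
Characteristic equation: x² + 3x - 4 = 0, which factors as (x - (-4))(x - (1)) = 0.
Roots r₁ = -4, r₂ = 1 (distinct).
General solution: b(n) = A·(-4)^n + B·(1)^n.
From b(0) = -6: A + B = -6.
From b(1) = -1: -4A + B = -1.
Solving: A = -1, B = -5.
So b(n) = - \left(-4\right)^{n} - 5.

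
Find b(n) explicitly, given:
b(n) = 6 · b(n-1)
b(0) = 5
Pure geometric recurrence with ratio 6.
By induction b(n) = b(0) · (6)^n = 5 \cdot 6^{n}.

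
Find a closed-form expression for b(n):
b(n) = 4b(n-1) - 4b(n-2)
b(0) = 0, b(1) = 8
Characteristic equation: x² - 4x + 4 = 0, which is (x - (2))².
Repeated root r = 2.
General solution: b(n) = (A + Bn)·(2)^n.
From b(0) = 0: A = 0.
From b(1) = 8: (A + B)·(2) = 8 ⇒ B = 4.
So b(n) = \left(4 n\right) \cdot (2)^n.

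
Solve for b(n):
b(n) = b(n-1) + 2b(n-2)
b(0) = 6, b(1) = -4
Characteristic equation: x² - x - 2 = 0, which factors as (x - (2))(x - (-1)) = 0.
Roots r₁ = 2, r₂ = -1 (distinct).
General solution: b(n) = A·(2)^n + B·(-1)^n.
From b(0) = 6: A + B = 6.
From b(1) = -4: 2A - B = -4.
Solving: A = \frac{2}{3}, B = \frac{16}{3}.
So b(n) = \frac{16 \left(-1\right)^{n}}{3} + \frac{2 \cdot 2^{n}}{3}.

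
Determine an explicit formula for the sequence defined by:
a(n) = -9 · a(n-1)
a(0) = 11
Pure geometric recurrence with ratio -9.
By induction a(n) = a(0) · (-9)^n = 11 \left(-9\right)^{n}.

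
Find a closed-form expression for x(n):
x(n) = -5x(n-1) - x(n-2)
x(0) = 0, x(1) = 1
Characteristic equation: x² + 5x + 1 = 0.
Discriminant Δ = (-5)² + 4·(-1) = 21.
Roots r₁,₂ = (-5 ± √21)/2, so r₁ = - \frac{5}{2} + \frac{\sqrt{21}}{2}, r₂ = - \frac{5}{2} - \frac{\sqrt{21}}{2}.
General solution: x(n) = A·r₁^n + B·r₂^n.
From the initial conditions, A + B = 0 and r₁A + r₂B = 1.
Since r₁ - r₂ = √21: A = (1 - (0)r₂)/√21 = \frac{\sqrt{21}}{21}, and B = 0 - A = - \frac{\sqrt{21}}{21}.
So x(n) = \left(\frac{\sqrt{21}}{21}\right)\left(- \frac{5}{2} + \frac{\sqrt{21}}{2}\right)^n + \left(- \frac{\sqrt{21}}{21}\right)\left(- \frac{5}{2} - \frac{\sqrt{21}}{2}\right)^n.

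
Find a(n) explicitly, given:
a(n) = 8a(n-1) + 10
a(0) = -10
First-order linear non-homogeneous.
Homogeneous solution: a_h(n) = A·(8)^n.
Try constant particular solution a_p = K: K = 8K + 10 ⇒ K = - \frac{10}{7}.
General: a(n) = A·(8)^n - \frac{10}{7}.
Apply a(0) = -10: A - \frac{10}{7} = -10 ⇒ A = - \frac{60}{7}.
So a(n) = - \frac{60 \cdot 8^{n}}{7} - \frac{10}{7}.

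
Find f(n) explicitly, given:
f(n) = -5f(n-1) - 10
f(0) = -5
First-order linear non-homogeneous.
Homogeneous solution: f_h(n) = A·(-5)^n.
Try constant particular solution f_p = K: K = -5K - 10 ⇒ K = - \frac{5}{3}.
General: f(n) = A·(-5)^n - \frac{5}{3}.
Apply f(0) = -5: A - \frac{5}{3} = -5 ⇒ A = - \frac{10}{3}.
So f(n) = - \frac{10 \left(-5\right)^{n}}{3} - \frac{5}{3}.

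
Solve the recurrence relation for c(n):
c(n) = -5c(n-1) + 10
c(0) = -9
First-order linear non-homogeneous.
Homogeneous solution: c_h(n) = A·(-5)^n.
Try constant particular solution c_p = K: K = -5K + 10 ⇒ K = \frac{5}{3}.
General: c(n) = A·(-5)^n + \frac{5}{3}.
Apply c(0) = -9: A + \frac{5}{3} = -9 ⇒ A = - \frac{32}{3}.
So c(n) = \frac{5}{3} - \frac{32 \left(-5\right)^{n}}{3}.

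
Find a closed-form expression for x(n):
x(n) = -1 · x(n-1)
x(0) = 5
Pure geometric recurrence with ratio -1.
By induction x(n) = x(0) · (-1)^n = 5 \left(-1\right)^{n}.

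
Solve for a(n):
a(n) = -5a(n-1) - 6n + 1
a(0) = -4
First-order linear with linear forcing.
Homogeneous solution: a_h(n) = A·(-5)^n.
Try particular a_p(n) = pn + q. Substituting:
  pn + q = -5(p(n-1) + q) - 6n + 1.
Matching the n-coefficient: p = -5p - 6 ⇒ p = -1.
Matching constants: q = 5p - 5q + 1 ⇒ q = - \frac{2}{3}.
General: a(n) = A·(-5)^n - n - \frac{2}{3}.
Apply a(0) = -4: A - \frac{2}{3} = -4 ⇒ A = - \frac{10}{3}.
So a(n) = - \frac{10 \left(-5\right)^{n}}{3} - n - \frac{2}{3}.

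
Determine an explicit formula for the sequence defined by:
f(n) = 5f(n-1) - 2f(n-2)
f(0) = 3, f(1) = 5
Characteristic equation: x² - 5x + 2 = 0.
Discriminant Δ = (5)² + 4·(-2) = 17.
Roots r₁,₂ = (5 ± √17)/2, so r₁ = \frac{\sqrt{17}}{2} + \frac{5}{2}, r₂ = \frac{5}{2} - \frac{\sqrt{17}}{2}.
General solution: f(n) = A·r₁^n + B·r₂^n.
From the initial conditions, A + B = 3 and r₁A + r₂B = 5.
Since r₁ - r₂ = √17: A = (5 - (3)r₂)/√17 = \frac{3}{2} - \frac{5 \sqrt{17}}{34}, and B = 3 - A = \frac{5 \sqrt{17}}{34} + \frac{3}{2}.
So f(n) = \left(\frac{3}{2} - \frac{5 \sqrt{17}}{34}\right)\left(\frac{\sqrt{17}}{2} + \frac{5}{2}\right)^n + \left(\frac{5 \sqrt{17}}{34} + \frac{3}{2}\right)\left(\frac{5}{2} - \frac{\sqrt{17}}{2}\right)^n.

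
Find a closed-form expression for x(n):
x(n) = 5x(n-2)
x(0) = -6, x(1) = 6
Characteristic equation: x² - 5 = 0.
Discriminant Δ = (0)² + 4·(5) = 20.
Roots r₁,₂ = (0 ± √20)/2, so r₁ = \sqrt{5}, r₂ = - \sqrt{5}.
General solution: x(n) = A·r₁^n + B·r₂^n.
From the initial conditions, A + B = -6 and r₁A + r₂B = 6.
Since r₁ - r₂ = √20: A = (6 - (-6)r₂)/√20 = -3 + \frac{3 \sqrt{5}}{5}, and B = -6 - A = -3 - \frac{3 \sqrt{5}}{5}.
So x(n) = \left(-3 + \frac{3 \sqrt{5}}{5}\right)\left(\sqrt{5}\right)^n + \left(-3 - \frac{3 \sqrt{5}}{5}\right)\left(- \sqrt{5}\right)^n.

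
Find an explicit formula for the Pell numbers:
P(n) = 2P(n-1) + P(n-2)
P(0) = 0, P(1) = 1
This is the Pell sequence.
Characteristic equation: x² - 2x - 1 = 0; roots r₁ = 1 + \sqrt{2}, r₂ = 1 - \sqrt{2}.
General: P(n) = A·r₁^n + B·r₂^n. Solving with P(0)=0, P(1)=1 gives A = \frac{\sqrt{2}}{4}, B = - \frac{\sqrt{2}}{4}.
So P(n) = \frac{\sqrt{2} \left(- \left(1 - \sqrt{2}\right)^{n} + \left(1 + \sqrt{2}\right)^{n}\right)}{4}.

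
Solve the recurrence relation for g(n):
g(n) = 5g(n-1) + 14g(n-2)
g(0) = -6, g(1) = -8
Characteristic equation: x² - 5x - 14 = 0, which factors as (x - (-2))(x - (7)) = 0.
Roots r₁ = -2, r₂ = 7 (distinct).
General solution: g(n) = A·(-2)^n + B·(7)^n.
From g(0) = -6: A + B = -6.
From g(1) = -8: -2A + 7B = -8.
Solving: A = - \frac{34}{9}, B = - \frac{20}{9}.
So g(n) = - \frac{34 \left(-2\right)^{n}}{9} - \frac{20 \cdot 7^{n}}{9}.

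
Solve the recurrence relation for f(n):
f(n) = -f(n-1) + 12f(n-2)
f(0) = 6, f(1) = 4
Characteristic equation: x² + x - 12 = 0, which factors as (x - (-4))(x - (3)) = 0.
Roots r₁ = -4, r₂ = 3 (distinct).
General solution: f(n) = A·(-4)^n + B·(3)^n.
From f(0) = 6: A + B = 6.
From f(1) = 4: -4A + 3B = 4.
Solving: A = 2, B = 4.
So f(n) = 2 \left(-4\right)^{n} + 4 \cdot 3^{n}.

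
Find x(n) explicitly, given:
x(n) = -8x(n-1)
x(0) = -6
This is a homogeneous first-order recurrence with ratio -8.
By induction x(n) = x(0) · (-8)^n = - 6 \left(-8\right)^{n}.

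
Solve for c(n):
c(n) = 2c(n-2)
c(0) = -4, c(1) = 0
Characteristic equation: x² - 2 = 0.
Discriminant Δ = (0)² + 4·(2) = 8.
Roots r₁,₂ = (0 ± √8)/2, so r₁ = \sqrt{2}, r₂ = - \sqrt{2}.
General solution: c(n) = A·r₁^n + B·r₂^n.
From the initial conditions, A + B = -4 and r₁A + r₂B = 0.
Since r₁ - r₂ = √8: A = (0 - (-4)r₂)/√8 = -2, and B = -4 - A = -2.
So c(n) = \left(-2\right)\left(\sqrt{2}\right)^n + \left(-2\right)\left(- \sqrt{2}\right)^n.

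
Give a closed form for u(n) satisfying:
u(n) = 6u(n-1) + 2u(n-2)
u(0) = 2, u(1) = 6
Characteristic equation: x² - 6x - 2 = 0.
Discriminant Δ = (6)² + 4·(2) = 44.
Roots r₁,₂ = (6 ± √44)/2, so r₁ = 3 + \sqrt{11}, r₂ = 3 - \sqrt{11}.
General solution: u(n) = A·r₁^n + B·r₂^n.
From the initial conditions, A + B = 2 and r₁A + r₂B = 6.
Since r₁ - r₂ = √44: A = (6 - (2)r₂)/√44 = 1, and B = 2 - A = 1.
So u(n) = \left(1\right)\left(3 + \sqrt{11}\right)^n + \left(1\right)\left(3 - \sqrt{11}\right)^n.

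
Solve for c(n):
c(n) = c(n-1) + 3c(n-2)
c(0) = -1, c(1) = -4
Characteristic equation: x² - x - 3 = 0.
Discriminant Δ = (1)² + 4·(3) = 13.
Roots r₁,₂ = (1 ± √13)/2, so r₁ = \frac{1}{2} + \frac{\sqrt{13}}{2}, r₂ = \frac{1}{2} - \frac{\sqrt{13}}{2}.
General solution: c(n) = A·r₁^n + B·r₂^n.
From the initial conditions, A + B = -1 and r₁A + r₂B = -4.
Since r₁ - r₂ = √13: A = (-4 - (-1)r₂)/√13 = - \frac{7 \sqrt{13}}{26} - \frac{1}{2}, and B = -1 - A = - \frac{1}{2} + \frac{7 \sqrt{13}}{26}.
So c(n) = \left(- \frac{7 \sqrt{13}}{26} - \frac{1}{2}\right)\left(\frac{1}{2} + \frac{\sqrt{13}}{2}\right)^n + \left(- \frac{1}{2} + \frac{7 \sqrt{13}}{26}\right)\left(\frac{1}{2} - \frac{\sqrt{13}}{2}\right)^n.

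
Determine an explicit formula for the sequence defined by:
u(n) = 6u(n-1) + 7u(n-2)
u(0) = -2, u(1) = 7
Characteristic equation: x² - 6x - 7 = 0, which factors as (x - (7))(x - (-1)) = 0.
Roots r₁ = 7, r₂ = -1 (distinct).
General solution: u(n) = A·(7)^n + B·(-1)^n.
From u(0) = -2: A + B = -2.
From u(1) = 7: 7A - B = 7.
Solving: A = \frac{5}{8}, B = - \frac{21}{8}.
So u(n) = - \frac{21 \left(-1\right)^{n}}{8} + \frac{5 \cdot 7^{n}}{8}.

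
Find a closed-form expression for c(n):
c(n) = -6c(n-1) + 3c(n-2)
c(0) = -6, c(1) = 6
Characteristic equation: x² + 6x - 3 = 0.
Discriminant Δ = (-6)² + 4·(3) = 48.
Roots r₁,₂ = (-6 ± √48)/2, so r₁ = -3 + 2 \sqrt{3}, r₂ = - 2 \sqrt{3} - 3.
General solution: c(n) = A·r₁^n + B·r₂^n.
From the initial conditions, A + B = -6 and r₁A + r₂B = 6.
Since r₁ - r₂ = √48: A = (6 - (-6)r₂)/√48 = -3 - \sqrt{3}, and B = -6 - A = -3 + \sqrt{3}.
So c(n) = \left(-3 - \sqrt{3}\right)\left(-3 + 2 \sqrt{3}\right)^n + \left(-3 + \sqrt{3}\right)\left(- 2 \sqrt{3} - 3\right)^n.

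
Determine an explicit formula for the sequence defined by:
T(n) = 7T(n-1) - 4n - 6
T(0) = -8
First-order linear with linear forcing.
Homogeneous solution: T_h(n) = A·(7)^n.
Try particular T_p(n) = pn + q. Substituting:
  pn + q = 7(p(n-1) + q) - 4n - 6.
Matching the n-coefficient: p = 7p - 4 ⇒ p = \frac{2}{3}.
Matching constants: q = -7p + 7q - 6 ⇒ q = \frac{16}{9}.
General: T(n) = A·(7)^n + \frac{2 n}{3} + \frac{16}{9}.
Apply T(0) = -8: A + \frac{16}{9} = -8 ⇒ A = - \frac{88}{9}.
So T(n) = - \frac{88 \cdot 7^{n}}{9} + \frac{2 n}{3} + \frac{16}{9}.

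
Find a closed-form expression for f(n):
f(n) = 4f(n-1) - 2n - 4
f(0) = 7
First-order linear with linear forcing.
Homogeneous solution: f_h(n) = A·(4)^n.
Try particular f_p(n) = pn + q. Substituting:
  pn + q = 4(p(n-1) + q) - 2n - 4.
Matching the n-coefficient: p = 4p - 2 ⇒ p = \frac{2}{3}.
Matching constants: q = -4p + 4q - 4 ⇒ q = \frac{20}{9}.
General: f(n) = A·(4)^n + \frac{2 n}{3} + \frac{20}{9}.
Apply f(0) = 7: A + \frac{20}{9} = 7 ⇒ A = \frac{43}{9}.
So f(n) = \frac{43 \cdot 4^{n}}{9} + \frac{2 n}{3} + \frac{20}{9}.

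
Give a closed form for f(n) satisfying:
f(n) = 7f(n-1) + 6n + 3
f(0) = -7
First-order linear with linear forcing.
Homogeneous solution: f_h(n) = A·(7)^n.
Try particular f_p(n) = pn + q. Substituting:
  pn + q = 7(p(n-1) + q) + 6n + 3.
Matching the n-coefficient: p = 7p + 6 ⇒ p = -1.
Matching constants: q = -7p + 7q + 3 ⇒ q = - \frac{5}{3}.
General: f(n) = A·(7)^n - n - \frac{5}{3}.
Apply f(0) = -7: A - \frac{5}{3} = -7 ⇒ A = - \frac{16}{3}.
So f(n) = - \frac{16 \cdot 7^{n}}{3} - n - \frac{5}{3}.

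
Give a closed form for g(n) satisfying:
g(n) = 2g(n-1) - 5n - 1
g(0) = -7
First-order linear with linear forcing.
Homogeneous solution: g_h(n) = A·(2)^n.
Try particular g_p(n) = pn + q. Substituting:
  pn + q = 2(p(n-1) + q) - 5n - 1.
Matching the n-coefficient: p = 2p - 5 ⇒ p = 5.
Matching constants: q = -2p + 2q - 1 ⇒ q = 11.
General: g(n) = A·(2)^n + 5 n + 11.
Apply g(0) = -7: A + 11 = -7 ⇒ A = -18.
So g(n) = - 18 \cdot 2^{n} + 5 n + 11.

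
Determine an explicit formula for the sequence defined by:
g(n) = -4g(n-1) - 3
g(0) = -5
First-order linear non-homogeneous.
Homogeneous solution: g_h(n) = A·(-4)^n.
Try constant particular solution g_p = K: K = -4K - 3 ⇒ K = - \frac{3}{5}.
General: g(n) = A·(-4)^n - \frac{3}{5}.
Apply g(0) = -5: A - \frac{3}{5} = -5 ⇒ A = - \frac{22}{5}.
So g(n) = - \frac{22 \left(-4\right)^{n}}{5} - \frac{3}{5}.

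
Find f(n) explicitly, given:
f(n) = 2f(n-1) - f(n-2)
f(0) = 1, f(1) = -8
Characteristic equation: x² - 2x + 1 = 0, which is (x - (1))².
Repeated root r = 1.
General solution: f(n) = (A + Bn)·(1)^n.
From f(0) = 1: A = 1.
From f(1) = -8: (A + B)·(1) = -8 ⇒ B = -9.
So f(n) = \left(1 - 9 n\right) \cdot (1)^n.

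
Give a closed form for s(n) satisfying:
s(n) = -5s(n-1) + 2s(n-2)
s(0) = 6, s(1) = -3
Characteristic equation: x² + 5x - 2 = 0.
Discriminant Δ = (-5)² + 4·(2) = 33.
Roots r₁,₂ = (-5 ± √33)/2, so r₁ = - \frac{5}{2} + \frac{\sqrt{33}}{2}, r₂ = - \frac{\sqrt{33}}{2} - \frac{5}{2}.
General solution: s(n) = A·r₁^n + B·r₂^n.
From the initial conditions, A + B = 6 and r₁A + r₂B = -3.
Since r₁ - r₂ = √33: A = (-3 - (6)r₂)/√33 = \frac{4 \sqrt{33}}{11} + 3, and B = 6 - A = 3 - \frac{4 \sqrt{33}}{11}.
So s(n) = \left(\frac{4 \sqrt{33}}{11} + 3\right)\left(- \frac{5}{2} + \frac{\sqrt{33}}{2}\right)^n + \left(3 - \frac{4 \sqrt{33}}{11}\right)\left(- \frac{\sqrt{33}}{2} - \frac{5}{2}\right)^n.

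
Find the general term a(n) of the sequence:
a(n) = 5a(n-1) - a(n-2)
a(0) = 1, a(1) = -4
Characteristic equation: x² - 5x + 1 = 0.
Discriminant Δ = (5)² + 4·(-1) = 21.
Roots r₁,₂ = (5 ± √21)/2, so r₁ = \frac{\sqrt{21}}{2} + \frac{5}{2}, r₂ = \frac{5}{2} - \frac{\sqrt{21}}{2}.
General solution: a(n) = A·r₁^n + B·r₂^n.
From the initial conditions, A + B = 1 and r₁A + r₂B = -4.
Since r₁ - r₂ = √21: A = (-4 - (1)r₂)/√21 = \frac{1}{2} - \frac{13 \sqrt{21}}{42}, and B = 1 - A = \frac{1}{2} + \frac{13 \sqrt{21}}{42}.
So a(n) = \left(\frac{1}{2} - \frac{13 \sqrt{21}}{42}\right)\left(\frac{\sqrt{21}}{2} + \frac{5}{2}\right)^n + \left(\frac{1}{2} + \frac{13 \sqrt{21}}{42}\right)\left(\frac{5}{2} - \frac{\sqrt{21}}{2}\right)^n.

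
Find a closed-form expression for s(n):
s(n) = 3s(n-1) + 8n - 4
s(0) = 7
First-order linear with linear forcing.
Homogeneous solution: s_h(n) = A·(3)^n.
Try particular s_p(n) = pn + q. Substituting:
  pn + q = 3(p(n-1) + q) + 8n - 4.
Matching the n-coefficient: p = 3p + 8 ⇒ p = -4.
Matching constants: q = -3p + 3q - 4 ⇒ q = -4.
General: s(n) = A·(3)^n - 4 n - 4.
Apply s(0) = 7: A - 4 = 7 ⇒ A = 11.
So s(n) = 11 \cdot 3^{n} - 4 n - 4.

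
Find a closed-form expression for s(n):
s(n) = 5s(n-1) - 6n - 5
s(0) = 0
First-order linear with linear forcing.
Homogeneous solution: s_h(n) = A·(5)^n.
Try particular s_p(n) = pn + q. Substituting:
  pn + q = 5(p(n-1) + q) - 6n - 5.
Matching the n-coefficient: p = 5p - 6 ⇒ p = \frac{3}{2}.
Matching constants: q = -5p + 5q - 5 ⇒ q = \frac{25}{8}.
General: s(n) = A·(5)^n + \frac{3 n}{2} + \frac{25}{8}.
Apply s(0) = 0: A + \frac{25}{8} = 0 ⇒ A = - \frac{25}{8}.
So s(n) = - \frac{25 \cdot 5^{n}}{8} + \frac{3 n}{2} + \frac{25}{8}.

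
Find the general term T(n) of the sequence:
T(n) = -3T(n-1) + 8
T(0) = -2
First-order linear non-homogeneous.
Homogeneous solution: T_h(n) = A·(-3)^n.
Try constant particular solution T_p = K: K = -3K + 8 ⇒ K = 2.
General: T(n) = A·(-3)^n + 2.
Apply T(0) = -2: A + 2 = -2 ⇒ A = -4.
So T(n) = 2 - 4 \left(-3\right)^{n}.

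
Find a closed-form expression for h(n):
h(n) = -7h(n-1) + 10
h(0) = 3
First-order linear non-homogeneous.
Homogeneous solution: h_h(n) = A·(-7)^n.
Try constant particular solution h_p = K: K = -7K + 10 ⇒ K = \frac{5}{4}.
General: h(n) = A·(-7)^n + \frac{5}{4}.
Apply h(0) = 3: A + \frac{5}{4} = 3 ⇒ A = \frac{7}{4}.
So h(n) = \frac{7 \left(-7\right)^{n}}{4} + \frac{5}{4}.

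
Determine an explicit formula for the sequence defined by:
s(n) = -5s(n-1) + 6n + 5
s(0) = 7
First-order linear with linear forcing.
Homogeneous solution: s_h(n) = A·(-5)^n.
Try particular s_p(n) = pn + q. Substituting:
  pn + q = -5(p(n-1) + q) + 6n + 5.
Matching the n-coefficient: p = -5p + 6 ⇒ p = 1.
Matching constants: q = 5p - 5q + 5 ⇒ q = \frac{5}{3}.
General: s(n) = A·(-5)^n + n + \frac{5}{3}.
Apply s(0) = 7: A + \frac{5}{3} = 7 ⇒ A = \frac{16}{3}.
So s(n) = \frac{16 \left(-5\right)^{n}}{3} + n + \frac{5}{3}.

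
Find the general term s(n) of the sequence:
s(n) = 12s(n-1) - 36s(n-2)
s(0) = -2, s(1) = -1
Characteristic equation: x² - 12x + 36 = 0, which is (x - (6))².
Repeated root r = 6.
General solution: s(n) = (A + Bn)·(6)^n.
From s(0) = -2: A = -2.
From s(1) = -1: (A + B)·(6) = -1 ⇒ B = \frac{11}{6}.
So s(n) = \left(\frac{11 n}{6} - 2\right) \cdot (6)^n.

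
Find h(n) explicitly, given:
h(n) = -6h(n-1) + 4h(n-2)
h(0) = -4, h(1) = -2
Characteristic equation: x² + 6x - 4 = 0.
Discriminant Δ = (-6)² + 4·(4) = 52.
Roots r₁,₂ = (-6 ± √52)/2, so r₁ = -3 + \sqrt{13}, r₂ = - \sqrt{13} - 3.
General solution: h(n) = A·r₁^n + B·r₂^n.
From the initial conditions, A + B = -4 and r₁A + r₂B = -2.
Since r₁ - r₂ = √52: A = (-2 - (-4)r₂)/√52 = -2 - \frac{7 \sqrt{13}}{13}, and B = -4 - A = -2 + \frac{7 \sqrt{13}}{13}.
So h(n) = \left(-2 - \frac{7 \sqrt{13}}{13}\right)\left(-3 + \sqrt{13}\right)^n + \left(-2 + \frac{7 \sqrt{13}}{13}\right)\left(- \sqrt{13} - 3\right)^n.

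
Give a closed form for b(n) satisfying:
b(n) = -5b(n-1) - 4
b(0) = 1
First-order linear non-homogeneous.
Homogeneous solution: b_h(n) = A·(-5)^n.
Try constant particular solution b_p = K: K = -5K - 4 ⇒ K = - \frac{2}{3}.
General: b(n) = A·(-5)^n - \frac{2}{3}.
Apply b(0) = 1: A - \frac{2}{3} = 1 ⇒ A = \frac{5}{3}.
So b(n) = \frac{5 \left(-5\right)^{n}}{3} - \frac{2}{3}.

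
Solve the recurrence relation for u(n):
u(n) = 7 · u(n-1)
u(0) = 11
Pure geometric recurrence with ratio 7.
By induction u(n) = u(0) · (7)^n = 11 \cdot 7^{n}.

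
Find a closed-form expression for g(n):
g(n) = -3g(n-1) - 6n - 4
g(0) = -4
First-order linear with linear forcing.
Homogeneous solution: g_h(n) = A·(-3)^n.
Try particular g_p(n) = pn + q. Substituting:
  pn + q = -3(p(n-1) + q) - 6n - 4.
Matching the n-coefficient: p = -3p - 6 ⇒ p = - \frac{3}{2}.
Matching constants: q = 3p - 3q - 4 ⇒ q = - \frac{17}{8}.
General: g(n) = A·(-3)^n - \frac{3 n}{2} - \frac{17}{8}.
Apply g(0) = -4: A - \frac{17}{8} = -4 ⇒ A = - \frac{15}{8}.
So g(n) = - \frac{15 \left(-3\right)^{n}}{8} - \frac{3 n}{2} - \frac{17}{8}.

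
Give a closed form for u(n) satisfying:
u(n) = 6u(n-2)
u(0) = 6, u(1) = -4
Characteristic equation: x² - 6 = 0.
Discriminant Δ = (0)² + 4·(6) = 24.
Roots r₁,₂ = (0 ± √24)/2, so r₁ = \sqrt{6}, r₂ = - \sqrt{6}.
General solution: u(n) = A·r₁^n + B·r₂^n.
From the initial conditions, A + B = 6 and r₁A + r₂B = -4.
Since r₁ - r₂ = √24: A = (-4 - (6)r₂)/√24 = 3 - \frac{\sqrt{6}}{3}, and B = 6 - A = \frac{\sqrt{6}}{3} + 3.
So u(n) = \left(3 - \frac{\sqrt{6}}{3}\right)\left(\sqrt{6}\right)^n + \left(\frac{\sqrt{6}}{3} + 3\right)\left(- \sqrt{6}\right)^n.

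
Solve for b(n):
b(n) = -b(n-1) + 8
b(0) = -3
First-order linear non-homogeneous.
Homogeneous solution: b_h(n) = A·(-1)^n.
Try constant particular solution b_p = K: K = -K + 8 ⇒ K = 4.
General: b(n) = A·(-1)^n + 4.
Apply b(0) = -3: A + 4 = -3 ⇒ A = -7.
So b(n) = 4 - 7 \left(-1\right)^{n}.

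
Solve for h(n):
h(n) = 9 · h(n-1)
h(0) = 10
Pure geometric recurrence with ratio 9.
By induction h(n) = h(0) · (9)^n = 10 \cdot 9^{n}.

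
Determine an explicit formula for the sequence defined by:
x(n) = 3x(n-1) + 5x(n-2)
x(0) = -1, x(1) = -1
Characteristic equation: x² - 3x - 5 = 0.
Discriminant Δ = (3)² + 4·(5) = 29.
Roots r₁,₂ = (3 ± √29)/2, so r₁ = \frac{3}{2} + \frac{\sqrt{29}}{2}, r₂ = \frac{3}{2} - \frac{\sqrt{29}}{2}.
General solution: x(n) = A·r₁^n + B·r₂^n.
From the initial conditions, A + B = -1 and r₁A + r₂B = -1.
Since r₁ - r₂ = √29: A = (-1 - (-1)r₂)/√29 = - \frac{1}{2} + \frac{\sqrt{29}}{58}, and B = -1 - A = - \frac{1}{2} - \frac{\sqrt{29}}{58}.
So x(n) = \left(- \frac{1}{2} + \frac{\sqrt{29}}{58}\right)\left(\frac{3}{2} + \frac{\sqrt{29}}{2}\right)^n + \left(- \frac{1}{2} - \frac{\sqrt{29}}{58}\right)\left(\frac{3}{2} - \frac{\sqrt{29}}{2}\right)^n.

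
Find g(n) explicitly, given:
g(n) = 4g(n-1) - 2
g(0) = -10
First-order linear non-homogeneous.
Homogeneous solution: g_h(n) = A·(4)^n.
Try constant particular solution g_p = K: K = 4K - 2 ⇒ K = \frac{2}{3}.
General: g(n) = A·(4)^n + \frac{2}{3}.
Apply g(0) = -10: A + \frac{2}{3} = -10 ⇒ A = - \frac{32}{3}.
So g(n) = \frac{2}{3} - \frac{32 \cdot 4^{n}}{3}.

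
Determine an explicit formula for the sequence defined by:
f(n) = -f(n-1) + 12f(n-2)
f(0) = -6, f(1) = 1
Characteristic equation: x² + x - 12 = 0, which factors as (x - (3))(x - (-4)) = 0.
Roots r₁ = 3, r₂ = -4 (distinct).
General solution: f(n) = A·(3)^n + B·(-4)^n.
From f(0) = -6: A + B = -6.
From f(1) = 1: 3A - 4B = 1.
Solving: A = - \frac{23}{7}, B = - \frac{19}{7}.
So f(n) = - \frac{19 \left(-4\right)^{n}}{7} - \frac{23 \cdot 3^{n}}{7}.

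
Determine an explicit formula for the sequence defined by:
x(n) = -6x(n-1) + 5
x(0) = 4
First-order linear non-homogeneous.
Homogeneous solution: x_h(n) = A·(-6)^n.
Try constant particular solution x_p = K: K = -6K + 5 ⇒ K = \frac{5}{7}.
General: x(n) = A·(-6)^n + \frac{5}{7}.
Apply x(0) = 4: A + \frac{5}{7} = 4 ⇒ A = \frac{23}{7}.
So x(n) = \frac{23 \left(-6\right)^{n}}{7} + \frac{5}{7}.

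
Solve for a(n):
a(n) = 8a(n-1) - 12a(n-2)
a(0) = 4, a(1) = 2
Characteristic equation: x² - 8x + 12 = 0, which factors as (x - (6))(x - (2)) = 0.
Roots r₁ = 6, r₂ = 2 (distinct).
General solution: a(n) = A·(6)^n + B·(2)^n.
From a(0) = 4: A + B = 4.
From a(1) = 2: 6A + 2B = 2.
Solving: A = - \frac{3}{2}, B = \frac{11}{2}.
So a(n) = \frac{11 \cdot 2^{n}}{2} - \frac{3 \cdot 6^{n}}{2}.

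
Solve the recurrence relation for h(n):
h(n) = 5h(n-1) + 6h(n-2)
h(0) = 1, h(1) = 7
Characteristic equation: x² - 5x - 6 = 0, which factors as (x - (-1))(x - (6)) = 0.
Roots r₁ = -1, r₂ = 6 (distinct).
General solution: h(n) = A·(-1)^n + B·(6)^n.
From h(0) = 1: A + B = 1.
From h(1) = 7: -A + 6B = 7.
Solving: A = - \frac{1}{7}, B = \frac{8}{7}.
So h(n) = - \frac{\left(-1\right)^{n}}{7} + \frac{8 \cdot 6^{n}}{7}.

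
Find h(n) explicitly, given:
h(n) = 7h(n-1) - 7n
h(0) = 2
First-order linear with linear forcing.
Homogeneous solution: h_h(n) = A·(7)^n.
Try particular h_p(n) = pn + q. Substituting:
  pn + q = 7(p(n-1) + q) - 7n.
Matching the n-coefficient: p = 7p - 7 ⇒ p = \frac{7}{6}.
Matching constants: q = -7p + 7q ⇒ q = \frac{49}{36}.
General: h(n) = A·(7)^n + \frac{7 n}{6} + \frac{49}{36}.
Apply h(0) = 2: A + \frac{49}{36} = 2 ⇒ A = \frac{23}{36}.
So h(n) = \frac{23 \cdot 7^{n}}{36} + \frac{7 n}{6} + \frac{49}{36}.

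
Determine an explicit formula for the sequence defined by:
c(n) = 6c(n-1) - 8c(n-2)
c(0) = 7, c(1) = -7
Characteristic equation: x² - 6x + 8 = 0, which factors as (x - (4))(x - (2)) = 0.
Roots r₁ = 4, r₂ = 2 (distinct).
General solution: c(n) = A·(4)^n + B·(2)^n.
From c(0) = 7: A + B = 7.
From c(1) = -7: 4A + 2B = -7.
Solving: A = - \frac{21}{2}, B = \frac{35}{2}.
So c(n) = \frac{35 \cdot 2^{n}}{2} - \frac{21 \cdot 4^{n}}{2}.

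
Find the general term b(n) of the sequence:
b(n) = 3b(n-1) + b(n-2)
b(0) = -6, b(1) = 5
Characteristic equation: x² - 3x - 1 = 0.
Discriminant Δ = (3)² + 4·(1) = 13.
Roots r₁,₂ = (3 ± √13)/2, so r₁ = \frac{3}{2} + \frac{\sqrt{13}}{2}, r₂ = \frac{3}{2} - \frac{\sqrt{13}}{2}.
General solution: b(n) = A·r₁^n + B·r₂^n.
From the initial conditions, A + B = -6 and r₁A + r₂B = 5.
Since r₁ - r₂ = √13: A = (5 - (-6)r₂)/√13 = -3 + \frac{14 \sqrt{13}}{13}, and B = -6 - A = - \frac{14 \sqrt{13}}{13} - 3.
So b(n) = \left(-3 + \frac{14 \sqrt{13}}{13}\right)\left(\frac{3}{2} + \frac{\sqrt{13}}{2}\right)^n + \left(- \frac{14 \sqrt{13}}{13} - 3\right)\left(\frac{3}{2} - \frac{\sqrt{13}}{2}\right)^n.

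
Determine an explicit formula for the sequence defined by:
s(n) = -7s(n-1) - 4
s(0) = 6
First-order linear non-homogeneous.
Homogeneous solution: s_h(n) = A·(-7)^n.
Try constant particular solution s_p = K: K = -7K - 4 ⇒ K = - \frac{1}{2}.
General: s(n) = A·(-7)^n - \frac{1}{2}.
Apply s(0) = 6: A - \frac{1}{2} = 6 ⇒ A = \frac{13}{2}.
So s(n) = \frac{13 \left(-7\right)^{n}}{2} - \frac{1}{2}.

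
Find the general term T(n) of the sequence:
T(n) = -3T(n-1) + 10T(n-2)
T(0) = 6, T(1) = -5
Characteristic equation: x² + 3x - 10 = 0, which factors as (x - (2))(x - (-5)) = 0.
Roots r₁ = 2, r₂ = -5 (distinct).
General solution: T(n) = A·(2)^n + B·(-5)^n.
From T(0) = 6: A + B = 6.
From T(1) = -5: 2A - 5B = -5.
Solving: A = \frac{25}{7}, B = \frac{17}{7}.
So T(n) = \frac{17 \left(-5\right)^{n}}{7} + \frac{25 \cdot 2^{n}}{7}.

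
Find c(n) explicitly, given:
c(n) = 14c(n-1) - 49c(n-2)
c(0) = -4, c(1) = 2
Characteristic equation: x² - 14x + 49 = 0, which is (x - (7))².
Repeated root r = 7.
General solution: c(n) = (A + Bn)·(7)^n.
From c(0) = -4: A = -4.
From c(1) = 2: (A + B)·(7) = 2 ⇒ B = \frac{30}{7}.
So c(n) = \left(\frac{30 n}{7} - 4\right) \cdot (7)^n.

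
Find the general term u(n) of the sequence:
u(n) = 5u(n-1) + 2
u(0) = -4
First-order linear non-homogeneous.
Homogeneous solution: u_h(n) = A·(5)^n.
Try constant particular solution u_p = K: K = 5K + 2 ⇒ K = - \frac{1}{2}.
General: u(n) = A·(5)^n - \frac{1}{2}.
Apply u(0) = -4: A - \frac{1}{2} = -4 ⇒ A = - \frac{7}{2}.
So u(n) = - \frac{7 \cdot 5^{n}}{2} - \frac{1}{2}.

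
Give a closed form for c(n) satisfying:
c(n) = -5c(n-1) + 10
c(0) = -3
First-order linear non-homogeneous.
Homogeneous solution: c_h(n) = A·(-5)^n.
Try constant particular solution c_p = K: K = -5K + 10 ⇒ K = \frac{5}{3}.
General: c(n) = A·(-5)^n + \frac{5}{3}.
Apply c(0) = -3: A + \frac{5}{3} = -3 ⇒ A = - \frac{14}{3}.
So c(n) = \frac{5}{3} - \frac{14 \left(-5\right)^{n}}{3}.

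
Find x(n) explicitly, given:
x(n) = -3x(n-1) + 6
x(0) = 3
First-order linear non-homogeneous.
Homogeneous solution: x_h(n) = A·(-3)^n.
Try constant particular solution x_p = K: K = -3K + 6 ⇒ K = \frac{3}{2}.
General: x(n) = A·(-3)^n + \frac{3}{2}.
Apply x(0) = 3: A + \frac{3}{2} = 3 ⇒ A = \frac{3}{2}.
So x(n) = \frac{3 \left(-3\right)^{n}}{2} + \frac{3}{2}.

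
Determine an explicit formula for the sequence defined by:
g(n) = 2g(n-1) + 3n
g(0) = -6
First-order linear with linear forcing.
Homogeneous solution: g_h(n) = A·(2)^n.
Try particular g_p(n) = pn + q. Substituting:
  pn + q = 2(p(n-1) + q) + 3n.
Matching the n-coefficient: p = 2p + 3 ⇒ p = -3.
Matching constants: q = -2p + 2q ⇒ q = -6.
General: g(n) = A·(2)^n - 3 n - 6.
Apply g(0) = -6: A - 6 = -6 ⇒ A = 0.
So g(n) = - 3 n - 6.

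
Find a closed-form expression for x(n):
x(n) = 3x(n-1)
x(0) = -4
This is a homogeneous first-order recurrence with ratio 3.
By induction x(n) = x(0) · (3)^n = - 4 \cdot 3^{n}.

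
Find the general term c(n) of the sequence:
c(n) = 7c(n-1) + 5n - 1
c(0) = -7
First-order linear with linear forcing.
Homogeneous solution: c_h(n) = A·(7)^n.
Try particular c_p(n) = pn + q. Substituting:
  pn + q = 7(p(n-1) + q) + 5n - 1.
Matching the n-coefficient: p = 7p + 5 ⇒ p = - \frac{5}{6}.
Matching constants: q = -7p + 7q - 1 ⇒ q = - \frac{29}{36}.
General: c(n) = A·(7)^n - \frac{5 n}{6} - \frac{29}{36}.
Apply c(0) = -7: A - \frac{29}{36} = -7 ⇒ A = - \frac{223}{36}.
So c(n) = - \frac{223 \cdot 7^{n}}{36} - \frac{5 n}{6} - \frac{29}{36}.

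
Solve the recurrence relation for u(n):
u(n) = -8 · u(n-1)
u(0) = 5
Pure geometric recurrence with ratio -8.
By induction u(n) = u(0) · (-8)^n = 5 \left(-8\right)^{n}.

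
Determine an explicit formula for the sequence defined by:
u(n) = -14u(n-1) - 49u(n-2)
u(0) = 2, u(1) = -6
Characteristic equation: x² + 14x + 49 = 0, which is (x - (-7))².
Repeated root r = -7.
General solution: u(n) = (A + Bn)·(-7)^n.
From u(0) = 2: A = 2.
From u(1) = -6: (A + B)·(-7) = -6 ⇒ B = - \frac{8}{7}.
So u(n) = \left(2 - \frac{8 n}{7}\right) \cdot (-7)^n.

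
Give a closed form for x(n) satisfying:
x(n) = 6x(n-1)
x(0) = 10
This is a homogeneous first-order recurrence with ratio 6.
By induction x(n) = x(0) · (6)^n = 10 \cdot 6^{n}.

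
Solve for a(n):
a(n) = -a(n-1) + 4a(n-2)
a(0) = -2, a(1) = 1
Characteristic equation: x² + x - 4 = 0.
Discriminant Δ = (-1)² + 4·(4) = 17.
Roots r₁,₂ = (-1 ± √17)/2, so r₁ = - \frac{1}{2} + \frac{\sqrt{17}}{2}, r₂ = - \frac{\sqrt{17}}{2} - \frac{1}{2}.
General solution: a(n) = A·r₁^n + B·r₂^n.
From the initial conditions, A + B = -2 and r₁A + r₂B = 1.
Since r₁ - r₂ = √17: A = (1 - (-2)r₂)/√17 = -1, and B = -2 - A = -1.
So a(n) = \left(-1\right)\left(- \frac{1}{2} + \frac{\sqrt{17}}{2}\right)^n + \left(-1\right)\left(- \frac{\sqrt{17}}{2} - \frac{1}{2}\right)^n.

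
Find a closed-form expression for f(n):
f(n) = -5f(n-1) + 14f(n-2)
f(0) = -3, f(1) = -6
Characteristic equation: x² + 5x - 14 = 0, which factors as (x - (2))(x - (-7)) = 0.
Roots r₁ = 2, r₂ = -7 (distinct).
General solution: f(n) = A·(2)^n + B·(-7)^n.
From f(0) = -3: A + B = -3.
From f(1) = -6: 2A - 7B = -6.
Solving: A = -3, B = 0.
So f(n) = - 3 \cdot 2^{n}.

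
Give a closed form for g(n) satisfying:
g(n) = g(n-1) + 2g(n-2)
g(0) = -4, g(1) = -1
Characteristic equation: x² - x - 2 = 0, which factors as (x - (2))(x - (-1)) = 0.
Roots r₁ = 2, r₂ = -1 (distinct).
General solution: g(n) = A·(2)^n + B·(-1)^n.
From g(0) = -4: A + B = -4.
From g(1) = -1: 2A - B = -1.
Solving: A = - \frac{5}{3}, B = - \frac{7}{3}.
So g(n) = - \frac{7 \left(-1\right)^{n}}{3} - \frac{5 \cdot 2^{n}}{3}.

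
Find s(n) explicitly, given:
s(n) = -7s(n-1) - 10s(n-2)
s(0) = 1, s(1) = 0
Characteristic equation: x² + 7x + 10 = 0, which factors as (x - (-5))(x - (-2)) = 0.
Roots r₁ = -5, r₂ = -2 (distinct).
General solution: s(n) = A·(-5)^n + B·(-2)^n.
From s(0) = 1: A + B = 1.
From s(1) = 0: -5A - 2B = 0.
Solving: A = - \frac{2}{3}, B = \frac{5}{3}.
So s(n) = \frac{5 \left(-2\right)^{n}}{3} - \frac{2 \left(-5\right)^{n}}{3}.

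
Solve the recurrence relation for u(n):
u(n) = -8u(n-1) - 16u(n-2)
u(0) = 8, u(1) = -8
Characteristic equation: x² + 8x + 16 = 0, which is (x - (-4))².
Repeated root r = -4.
General solution: u(n) = (A + Bn)·(-4)^n.
From u(0) = 8: A = 8.
From u(1) = -8: (A + B)·(-4) = -8 ⇒ B = -6.
So u(n) = \left(8 - 6 n\right) \cdot (-4)^n.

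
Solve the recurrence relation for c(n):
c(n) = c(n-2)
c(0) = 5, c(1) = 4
Characteristic equation: x² - 1 = 0, which factors as (x - (1))(x - (-1)) = 0.
Roots r₁ = 1, r₂ = -1 (distinct).
General solution: c(n) = A·(1)^n + B·(-1)^n.
From c(0) = 5: A + B = 5.
From c(1) = 4: A - B = 4.
Solving: A = \frac{9}{2}, B = \frac{1}{2}.
So c(n) = \frac{\left(-1\right)^{n}}{2} + \frac{9}{2}.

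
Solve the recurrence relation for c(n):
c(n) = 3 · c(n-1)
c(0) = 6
Pure geometric recurrence with ratio 3.
By induction c(n) = c(0) · (3)^n = 6 \cdot 3^{n}.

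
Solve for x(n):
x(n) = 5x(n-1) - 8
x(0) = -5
First-order linear non-homogeneous.
Homogeneous solution: x_h(n) = A·(5)^n.
Try constant particular solution x_p = K: K = 5K - 8 ⇒ K = 2.
General: x(n) = A·(5)^n + 2.
Apply x(0) = -5: A + 2 = -5 ⇒ A = -7.
So x(n) = 2 - 7 \cdot 5^{n}.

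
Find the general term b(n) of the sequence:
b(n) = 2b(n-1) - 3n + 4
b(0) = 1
First-order linear with linear forcing.
Homogeneous solution: b_h(n) = A·(2)^n.
Try particular b_p(n) = pn + q. Substituting:
  pn + q = 2(p(n-1) + q) - 3n + 4.
Matching the n-coefficient: p = 2p - 3 ⇒ p = 3.
Matching constants: q = -2p + 2q + 4 ⇒ q = 2.
General: b(n) = A·(2)^n + 3 n + 2.
Apply b(0) = 1: A + 2 = 1 ⇒ A = -1.
So b(n) = - 2^{n} + 3 n + 2.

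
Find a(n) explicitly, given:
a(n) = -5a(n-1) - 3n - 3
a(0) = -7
First-order linear with linear forcing.
Homogeneous solution: a_h(n) = A·(-5)^n.
Try particular a_p(n) = pn + q. Substituting:
  pn + q = -5(p(n-1) + q) - 3n - 3.
Matching the n-coefficient: p = -5p - 3 ⇒ p = - \frac{1}{2}.
Matching constants: q = 5p - 5q - 3 ⇒ q = - \frac{11}{12}.
General: a(n) = A·(-5)^n - \frac{n}{2} - \frac{11}{12}.
Apply a(0) = -7: A - \frac{11}{12} = -7 ⇒ A = - \frac{73}{12}.
So a(n) = - \frac{73 \left(-5\right)^{n}}{12} - \frac{n}{2} - \frac{11}{12}.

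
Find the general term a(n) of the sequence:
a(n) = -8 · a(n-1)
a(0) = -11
Pure geometric recurrence with ratio -8.
By induction a(n) = a(0) · (-8)^n = - 11 \left(-8\right)^{n}.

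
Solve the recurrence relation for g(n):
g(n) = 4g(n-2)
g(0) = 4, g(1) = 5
Characteristic equation: x² - 4 = 0, which factors as (x - (2))(x - (-2)) = 0.
Roots r₁ = 2, r₂ = -2 (distinct).
General solution: g(n) = A·(2)^n + B·(-2)^n.
From g(0) = 4: A + B = 4.
From g(1) = 5: 2A - 2B = 5.
Solving: A = \frac{13}{4}, B = \frac{3}{4}.
So g(n) = \frac{3 \left(-2\right)^{n}}{4} + \frac{13 \cdot 2^{n}}{4}.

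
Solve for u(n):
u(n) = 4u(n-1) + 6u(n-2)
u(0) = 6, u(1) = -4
Characteristic equation: x² - 4x - 6 = 0.
Discriminant Δ = (4)² + 4·(6) = 40.
Roots r₁,₂ = (4 ± √40)/2, so r₁ = 2 + \sqrt{10}, r₂ = 2 - \sqrt{10}.
General solution: u(n) = A·r₁^n + B·r₂^n.
From the initial conditions, A + B = 6 and r₁A + r₂B = -4.
Since r₁ - r₂ = √40: A = (-4 - (6)r₂)/√40 = 3 - \frac{4 \sqrt{10}}{5}, and B = 6 - A = \frac{4 \sqrt{10}}{5} + 3.
So u(n) = \left(3 - \frac{4 \sqrt{10}}{5}\right)\left(2 + \sqrt{10}\right)^n + \left(\frac{4 \sqrt{10}}{5} + 3\right)\left(2 - \sqrt{10}\right)^n.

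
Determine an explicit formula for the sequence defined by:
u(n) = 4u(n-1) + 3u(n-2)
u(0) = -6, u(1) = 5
Characteristic equation: x² - 4x - 3 = 0.
Discriminant Δ = (4)² + 4·(3) = 28.
Roots r₁,₂ = (4 ± √28)/2, so r₁ = 2 + \sqrt{7}, r₂ = 2 - \sqrt{7}.
General solution: u(n) = A·r₁^n + B·r₂^n.
From the initial conditions, A + B = -6 and r₁A + r₂B = 5.
Since r₁ - r₂ = √28: A = (5 - (-6)r₂)/√28 = -3 + \frac{17 \sqrt{7}}{14}, and B = -6 - A = - \frac{17 \sqrt{7}}{14} - 3.
So u(n) = \left(-3 + \frac{17 \sqrt{7}}{14}\right)\left(2 + \sqrt{7}\right)^n + \left(- \frac{17 \sqrt{7}}{14} - 3\right)\left(2 - \sqrt{7}\right)^n.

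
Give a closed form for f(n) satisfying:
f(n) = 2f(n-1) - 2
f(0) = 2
First-order linear non-homogeneous.
Homogeneous solution: f_h(n) = A·(2)^n.
Try constant particular solution f_p = K: K = 2K - 2 ⇒ K = 2.
General: f(n) = A·(2)^n + 2.
Apply f(0) = 2: A + 2 = 2 ⇒ A = 0.
So f(n) = 2.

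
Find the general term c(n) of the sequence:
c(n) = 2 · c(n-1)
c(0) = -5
Pure geometric recurrence with ratio 2.
By induction c(n) = c(0) · (2)^n = - 5 \cdot 2^{n}.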